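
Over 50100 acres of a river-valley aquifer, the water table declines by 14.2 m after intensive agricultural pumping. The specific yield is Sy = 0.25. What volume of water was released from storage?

A = 50100 acres = 2.027 × 10^8 m²
ΔV = Sy × A × Δh = 0.25 × 2.027 × 10^8 m² × 14.2 m = 7.198 × 10^8 m³

ΔV ≈ 7.2 × 10^8 m³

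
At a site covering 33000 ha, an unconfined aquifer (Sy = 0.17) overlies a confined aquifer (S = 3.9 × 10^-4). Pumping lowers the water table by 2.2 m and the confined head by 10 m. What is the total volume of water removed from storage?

A = 33000 ha = 3.3 × 10^8 m²
Unconfined: ΔV_u = Sy × A × Δh_u = 0.17 × 3.3 × 10^8 × 2.2 = 1.234 × 10^8 m³
Confined: ΔV_c = S × A × Δh_c = 3.9 × 10^-4 × 3.3 × 10^8 × 10 = 1.287 × 10^6 m³
Total ΔV = 1.234 × 10^8 + 1.287 × 10^6 = 1.247 × 10^8 m³

ΔV ≈ 1.25 × 10^8 m³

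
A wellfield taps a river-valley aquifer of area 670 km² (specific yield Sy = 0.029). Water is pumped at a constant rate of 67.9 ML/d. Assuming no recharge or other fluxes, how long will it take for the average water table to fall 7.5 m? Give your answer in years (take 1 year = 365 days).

A = 670 km² = 6.7 × 10^8 m²
ΔV = Sy × A × Δh = 0.029 × 6.7 × 10^8 × 7.5 = 1.457 × 10^8 m³
Q = 67.9 ML/d = 67900 m³/d
t = ΔV / Q = 1.457 × 10^8 m³ / 67900 m³/d = 2146 d
t = 2146 d ≈ 5.88 years

t ≈ 5.88 years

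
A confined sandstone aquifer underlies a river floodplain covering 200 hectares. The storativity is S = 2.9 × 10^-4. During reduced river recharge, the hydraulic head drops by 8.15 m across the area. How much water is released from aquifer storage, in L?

ΔV ≈ 4.73 × 10^6 L

A = 200 hectares = 2 × 10^6 m²
ΔV = S × A × Δh = 2.9 × 10^-4 × 2 × 10^6 m² × 8.15 m = 4727 m³
ΔV = 4727 m³ = 4.727 × 10^6 L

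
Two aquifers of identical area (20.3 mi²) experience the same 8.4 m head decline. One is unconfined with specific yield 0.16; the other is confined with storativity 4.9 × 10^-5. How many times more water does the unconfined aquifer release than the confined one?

A = 20.3 mi² = 5.258 × 10^7 m²
Unconfined: ΔV_u = Sy × A × Δh = 0.16 × 5.258 × 10^7 × 8.4 = 7.066 × 10^7 m³
Confined: ΔV_c = S × A × Δh = 4.9 × 10^-5 × 5.258 × 10^7 × 8.4 = 21640 m³
Ratio = ΔV_u / ΔV_c = Sy / S = 0.16 / 4.9 × 10^-5 = 3265

ΔV_u / ΔV_c ≈ 3270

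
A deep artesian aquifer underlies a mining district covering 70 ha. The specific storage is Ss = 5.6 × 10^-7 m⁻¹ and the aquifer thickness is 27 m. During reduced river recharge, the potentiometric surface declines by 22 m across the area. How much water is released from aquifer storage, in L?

ΔV ≈ 2.33 × 10^5 L

S = Ss × b = 5.6 × 10^-7 m⁻¹ × 27 m = 1.512 × 10^-5
A = 70 ha = 7 × 10^5 m²
ΔV = S × A × Δh = 1.512 × 10^-5 × 7 × 10^5 m² × 22 m = 232.8 m³
ΔV = 232.8 m³ = 2.328 × 10^5 L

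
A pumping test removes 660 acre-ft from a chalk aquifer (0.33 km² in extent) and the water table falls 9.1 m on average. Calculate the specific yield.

Sy ≈ 0.27

A = 0.33 km² = 3.3 × 10^5 m²
ΔV = 660 acre-ft = 8.141 × 10^5 m³
Sy = ΔV / (A × Δh) = 8.141 × 10^5 m³ / (3.3 × 10^5 m² × 9.1 m) = 0.2711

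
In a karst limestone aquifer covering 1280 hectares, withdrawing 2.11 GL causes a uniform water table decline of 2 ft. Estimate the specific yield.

Sy ≈ 0.27

A = 1280 hectares = 1.28 × 10^7 m²
Δh = 2 ft = 0.6096 m
ΔV = 2.11 GL = 2.11 × 10^6 m³
Sy = ΔV / (A × Δh) = 2.11 × 10^6 m³ / (1.28 × 10^7 m² × 0.6096 m) = 0.2704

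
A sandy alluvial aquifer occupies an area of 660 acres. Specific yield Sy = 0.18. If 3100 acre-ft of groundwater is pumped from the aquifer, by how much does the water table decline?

A = 660 acres = 2.671 × 10^6 m²
ΔV = 3100 acre-ft = 3.824 × 10^6 m³
Δh = ΔV / (Sy × A) = 3.824 × 10^6 m³ / (0.18 × 2.671 × 10^6 m²) = 7.954 m

Δh ≈ 7.95 m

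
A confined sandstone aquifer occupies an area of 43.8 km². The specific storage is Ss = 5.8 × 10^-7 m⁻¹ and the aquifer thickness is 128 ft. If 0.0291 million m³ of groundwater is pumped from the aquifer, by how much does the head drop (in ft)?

Δh ≈ 96.3 ft

b = 128 ft = 39.01 m
S = Ss × b = 5.8 × 10^-7 m⁻¹ × 39.01 m = 2.263 × 10^-5
A = 43.8 km² = 4.38 × 10^7 m²
ΔV = 0.0291 million m³ = 29100 m³
Δh = ΔV / (S × A) = 29100 m³ / (2.263 × 10^-5 × 4.38 × 10^7 m²) = 29.36 m
Δh = 29.36 m = 96.33 ft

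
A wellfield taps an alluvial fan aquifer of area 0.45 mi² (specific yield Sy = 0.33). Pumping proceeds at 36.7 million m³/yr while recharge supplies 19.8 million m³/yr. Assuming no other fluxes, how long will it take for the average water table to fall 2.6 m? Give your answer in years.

t ≈ 0.0592 years

A = 0.45 mi² = 1.165 × 10^6 m²
ΔV = Sy × A × Δh = 0.33 × 1.165 × 10^6 × 2.6 = 1 × 10^6 m³
Net withdrawal = 36.7 − 19.8 = 16.9 million m³/yr = 46300 m³/d
t = ΔV / Q = 1 × 10^6 m³ / 46300 m³/d = 21.6 d
t = 21.6 d ≈ 0.05917 years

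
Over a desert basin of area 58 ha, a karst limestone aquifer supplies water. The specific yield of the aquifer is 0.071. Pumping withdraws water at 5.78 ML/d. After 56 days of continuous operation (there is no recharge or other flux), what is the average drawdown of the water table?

A = 58 ha = 5.8 × 10^5 m²
Q = 5.78 ML/d = 5780 m³/d
ΔV = Q × t = 5780 m³/d × 56 d = 3.237 × 10^5 m³
Δh = ΔV / (Sy × A) = 3.237 × 10^5 / (0.071 × 5.8 × 10^5) = 7.86 m

Δh ≈ 7.86 m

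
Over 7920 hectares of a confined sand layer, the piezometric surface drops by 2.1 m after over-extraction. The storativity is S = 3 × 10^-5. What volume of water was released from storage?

A = 7920 hectares = 7.92 × 10^7 m²
ΔV = S × A × Δh = 3 × 10^-5 × 7.92 × 10^7 m² × 2.1 m = 4990 m³

ΔV ≈ 4990 m³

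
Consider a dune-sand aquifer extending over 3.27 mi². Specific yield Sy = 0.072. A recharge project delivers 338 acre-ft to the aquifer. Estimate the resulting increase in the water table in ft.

A = 3.27 mi² = 8.469 × 10^6 m²
ΔV = 338 acre-ft = 4.169 × 10^5 m³
Δh = ΔV / (Sy × A) = 4.169 × 10^5 m³ / (0.072 × 8.469 × 10^6 m²) = 0.6837 m
Δh = 0.6837 m = 2.243 ft

Δh ≈ 2.24 ft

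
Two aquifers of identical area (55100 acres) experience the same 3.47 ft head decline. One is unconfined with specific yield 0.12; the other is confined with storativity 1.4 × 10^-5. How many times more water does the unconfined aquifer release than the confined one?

ΔV_u / ΔV_c ≈ 8570

A = 55100 acres = 2.23 × 10^8 m²
Δh = 3.47 ft = 1.058 m
Unconfined: ΔV_u = Sy × A × Δh = 0.12 × 2.23 × 10^8 × 1.058 = 2.83 × 10^7 m³
Confined: ΔV_c = S × A × Δh = 1.4 × 10^-5 × 2.23 × 10^8 × 1.058 = 3302 m³
Ratio = ΔV_u / ΔV_c = Sy / S = 0.12 / 1.4 × 10^-5 = 8571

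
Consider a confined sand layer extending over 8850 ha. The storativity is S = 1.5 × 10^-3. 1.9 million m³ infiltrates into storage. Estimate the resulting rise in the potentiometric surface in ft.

Δh ≈ 47 ft

A = 8850 ha = 8.85 × 10^7 m²
ΔV = 1.9 million m³ = 1.9 × 10^6 m³
Δh = ΔV / (S × A) = 1.9 × 10^6 m³ / (0.0015 × 8.85 × 10^7 m²) = 14.31 m
Δh = 14.31 m = 46.96 ft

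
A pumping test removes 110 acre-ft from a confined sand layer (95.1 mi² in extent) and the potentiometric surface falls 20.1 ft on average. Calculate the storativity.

S ≈ 9 × 10^-5

A = 95.1 mi² = 2.463 × 10^8 m²
Δh = 20.1 ft = 6.126 m
ΔV = 110 acre-ft = 1.357 × 10^5 m³
S = ΔV / (A × Δh) = 1.357 × 10^5 m³ / (2.463 × 10^8 m² × 6.126 m) = 8.992 × 10^-5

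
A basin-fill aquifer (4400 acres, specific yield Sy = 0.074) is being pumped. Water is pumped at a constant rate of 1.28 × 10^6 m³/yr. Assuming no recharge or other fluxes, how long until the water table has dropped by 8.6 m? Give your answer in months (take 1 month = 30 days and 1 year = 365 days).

A = 4400 acres = 1.781 × 10^7 m²
ΔV = Sy × A × Δh = 0.074 × 1.781 × 10^7 × 8.6 = 1.133 × 10^7 m³
Q = 1.28 × 10^6 m³/yr = 3507 m³/d
t = ΔV / Q = 1.133 × 10^7 m³ / 3507 m³/d = 3231 d
t = 3231 d ≈ 107.7 months

t ≈ 108 months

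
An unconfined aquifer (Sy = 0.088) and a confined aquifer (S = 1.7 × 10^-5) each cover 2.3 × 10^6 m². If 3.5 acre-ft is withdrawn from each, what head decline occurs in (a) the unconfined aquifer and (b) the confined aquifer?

ΔV = 3.5 acre-ft = 4317 m³
Unconfined: Δh_u = ΔV/(Sy·A) = 4317/(0.088 × 2.3 × 10^6) = 0.02133 m
Confined: Δh_c = ΔV/(S·A) = 4317/(1.7 × 10^-5 × 2.3 × 10^6) = 110.4 m

Δh_u ≈ 0.0213 m; Δh_c ≈ 110 m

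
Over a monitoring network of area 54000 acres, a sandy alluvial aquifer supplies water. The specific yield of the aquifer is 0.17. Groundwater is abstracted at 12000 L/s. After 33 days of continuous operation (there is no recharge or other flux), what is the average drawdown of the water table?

Δh ≈ 0.921 m

A = 54000 acres = 2.185 × 10^8 m²
Q = 12000 L/s = 1.037 × 10^6 m³/d
ΔV = Q × t = 1.037 × 10^6 m³/d × 33 d = 3.421 × 10^7 m³
Δh = ΔV / (Sy × A) = 3.421 × 10^7 / (0.17 × 2.185 × 10^8) = 0.921 m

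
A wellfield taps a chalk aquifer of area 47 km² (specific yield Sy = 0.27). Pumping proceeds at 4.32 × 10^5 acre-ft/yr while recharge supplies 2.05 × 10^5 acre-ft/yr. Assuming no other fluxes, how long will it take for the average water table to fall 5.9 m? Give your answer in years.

t ≈ 0.267 years

A = 47 km² = 4.7 × 10^7 m²
ΔV = Sy × A × Δh = 0.27 × 4.7 × 10^7 × 5.9 = 7.487 × 10^7 m³
Net withdrawal = 4.32 × 10^5 − 2.05 × 10^5 = 2.27 × 10^5 acre-ft/yr = 7.671 × 10^5 m³/d
t = ΔV / Q = 7.487 × 10^7 m³ / 7.671 × 10^5 m³/d = 97.6 d
t = 97.6 d ≈ 0.2674 years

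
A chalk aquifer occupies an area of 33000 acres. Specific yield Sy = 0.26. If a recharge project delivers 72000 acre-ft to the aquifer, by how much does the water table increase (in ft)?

Δh ≈ 8.39 ft

A = 33000 acres = 1.335 × 10^8 m²
ΔV = 72000 acre-ft = 8.881 × 10^7 m³
Δh = ΔV / (Sy × A) = 8.881 × 10^7 m³ / (0.26 × 1.335 × 10^8 m²) = 2.558 m
Δh = 2.558 m = 8.392 ft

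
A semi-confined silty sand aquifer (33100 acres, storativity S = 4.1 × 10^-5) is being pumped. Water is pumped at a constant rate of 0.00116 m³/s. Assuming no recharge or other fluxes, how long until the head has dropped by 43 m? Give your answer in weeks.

A = 33100 acres = 1.34 × 10^8 m²
ΔV = S × A × Δh = 4.1 × 10^-5 × 1.34 × 10^8 × 43 = 2.362 × 10^5 m³
Q = 0.00116 m³/s = 100.2 m³/d
t = ΔV / Q = 2.362 × 10^5 m³ / 100.2 m³/d = 2356 d
t = 2356 d ≈ 336.6 weeks

t ≈ 337 weeks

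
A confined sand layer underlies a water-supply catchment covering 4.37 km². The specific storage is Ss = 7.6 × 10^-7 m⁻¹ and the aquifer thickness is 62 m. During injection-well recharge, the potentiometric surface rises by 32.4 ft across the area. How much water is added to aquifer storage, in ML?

S = Ss × b = 7.6 × 10^-7 m⁻¹ × 62 m = 4.712 × 10^-5
A = 4.37 km² = 4.37 × 10^6 m²
Δh = 32.4 ft = 9.876 m
ΔV = S × A × Δh = 4.712 × 10^-5 × 4.37 × 10^6 m² × 9.876 m = 2034 m³
ΔV = 2034 m³ = 2.034 ML

ΔV ≈ 2.03 ML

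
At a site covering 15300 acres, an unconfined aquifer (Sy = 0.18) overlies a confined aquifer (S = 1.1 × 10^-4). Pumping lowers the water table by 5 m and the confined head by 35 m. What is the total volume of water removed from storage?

A = 15300 acres = 6.192 × 10^7 m²
Unconfined: ΔV_u = Sy × A × Δh_u = 0.18 × 6.192 × 10^7 × 5 = 5.573 × 10^7 m³
Confined: ΔV_c = S × A × Δh_c = 1.1 × 10^-4 × 6.192 × 10^7 × 35 = 2.384 × 10^5 m³
Total ΔV = 5.573 × 10^7 + 2.384 × 10^5 = 5.596 × 10^7 m³

ΔV ≈ 5.6 × 10^7 m³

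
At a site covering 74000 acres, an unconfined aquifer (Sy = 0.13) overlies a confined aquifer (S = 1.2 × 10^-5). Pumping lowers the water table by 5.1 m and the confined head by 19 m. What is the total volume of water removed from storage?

A = 74000 acres = 2.995 × 10^8 m²
Unconfined: ΔV_u = Sy × A × Δh_u = 0.13 × 2.995 × 10^8 × 5.1 = 1.985 × 10^8 m³
Confined: ΔV_c = S × A × Δh_c = 1.2 × 10^-5 × 2.995 × 10^8 × 19 = 68280 m³
Total ΔV = 1.985 × 10^8 + 68280 = 1.986 × 10^8 m³

ΔV ≈ 1.99 × 10^8 m³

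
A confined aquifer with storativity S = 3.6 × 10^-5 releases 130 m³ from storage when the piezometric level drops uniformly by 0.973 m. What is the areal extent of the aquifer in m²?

A = ΔV / (S × Δh) = 130 / (3.6 × 10^-5 × 0.973) = 3.711 × 10^6 m²

A ≈ 3.71 × 10^6 m²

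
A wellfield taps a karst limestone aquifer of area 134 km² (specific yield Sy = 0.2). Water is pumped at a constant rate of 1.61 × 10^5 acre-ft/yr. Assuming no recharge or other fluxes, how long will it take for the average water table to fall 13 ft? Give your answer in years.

A = 134 km² = 1.34 × 10^8 m²
Δh = 13 ft = 3.962 m
ΔV = Sy × A × Δh = 0.2 × 1.34 × 10^8 × 3.962 = 1.062 × 10^8 m³
Q = 1.61 × 10^5 acre-ft/yr = 5.441 × 10^5 m³/d
t = ΔV / Q = 1.062 × 10^8 m³ / 5.441 × 10^5 m³/d = 195.2 d
t = 195.2 d ≈ 0.5347 years

t ≈ 0.535 years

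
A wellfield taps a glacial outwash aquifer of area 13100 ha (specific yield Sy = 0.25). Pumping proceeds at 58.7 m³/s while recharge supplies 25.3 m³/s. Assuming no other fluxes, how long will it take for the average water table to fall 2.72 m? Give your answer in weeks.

A = 13100 ha = 1.31 × 10^8 m²
ΔV = Sy × A × Δh = 0.25 × 1.31 × 10^8 × 2.72 = 8.908 × 10^7 m³
Net withdrawal = 58.7 − 25.3 = 33.4 m³/s = 2.886 × 10^6 m³/d
t = ΔV / Q = 8.908 × 10^7 m³ / 2.886 × 10^6 m³/d = 30.87 d
t = 30.87 d ≈ 4.41 weeks

t ≈ 4.41 weeks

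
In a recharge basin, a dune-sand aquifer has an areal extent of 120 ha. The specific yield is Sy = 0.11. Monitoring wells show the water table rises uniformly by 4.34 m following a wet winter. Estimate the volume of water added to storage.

ΔV ≈ 5.73 × 10^5 m³

A = 120 ha = 1.2 × 10^6 m²
ΔV = Sy × A × Δh = 0.11 × 1.2 × 10^6 m² × 4.34 m = 5.729 × 10^5 m³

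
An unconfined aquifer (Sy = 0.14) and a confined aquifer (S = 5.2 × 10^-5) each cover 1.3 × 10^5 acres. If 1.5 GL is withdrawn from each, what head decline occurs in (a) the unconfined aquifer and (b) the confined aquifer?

Δh_u ≈ 0.0204 m; Δh_c ≈ 54.8 m

A = 1.3 × 10^5 acres = 5.261 × 10^8 m²
ΔV = 1.5 GL = 1.5 × 10^6 m³
Unconfined: Δh_u = ΔV/(Sy·A) = 1.5 × 10^6/(0.14 × 5.261 × 10^8) = 0.02037 m
Confined: Δh_c = ΔV/(S·A) = 1.5 × 10^6/(5.2 × 10^-5 × 5.261 × 10^8) = 54.83 m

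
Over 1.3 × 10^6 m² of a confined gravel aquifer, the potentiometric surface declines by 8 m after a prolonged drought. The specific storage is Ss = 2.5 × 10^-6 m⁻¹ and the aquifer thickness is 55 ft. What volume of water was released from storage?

ΔV ≈ 436 m³

b = 55 ft = 16.76 m
S = Ss × b = 2.5 × 10^-6 m⁻¹ × 16.76 m = 4.191 × 10^-5
ΔV = S × A × Δh = 4.191 × 10^-5 × 1.3 × 10^6 m² × 8 m = 435.9 m³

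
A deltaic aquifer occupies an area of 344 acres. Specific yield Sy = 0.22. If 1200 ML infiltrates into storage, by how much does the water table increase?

A = 344 acres = 1.392 × 10^6 m²
ΔV = 1200 ML = 1.2 × 10^6 m³
Δh = ΔV / (Sy × A) = 1.2 × 10^6 m³ / (0.22 × 1.392 × 10^6 m²) = 3.918 m

Δh ≈ 3.92 m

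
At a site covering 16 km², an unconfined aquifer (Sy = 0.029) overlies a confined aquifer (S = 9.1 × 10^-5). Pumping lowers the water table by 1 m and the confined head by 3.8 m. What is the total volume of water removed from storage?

A = 16 km² = 1.6 × 10^7 m²
Unconfined: ΔV_u = Sy × A × Δh_u = 0.029 × 1.6 × 10^7 × 1 = 4.64 × 10^5 m³
Confined: ΔV_c = S × A × Δh_c = 9.1 × 10^-5 × 1.6 × 10^7 × 3.8 = 5533 m³
Total ΔV = 4.64 × 10^5 + 5533 = 4.695 × 10^5 m³

ΔV ≈ 4.7 × 10^5 m³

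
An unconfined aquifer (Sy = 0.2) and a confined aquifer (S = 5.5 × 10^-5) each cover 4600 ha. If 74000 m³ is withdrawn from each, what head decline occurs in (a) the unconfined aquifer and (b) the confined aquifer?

A = 4600 ha = 4.6 × 10^7 m²
Unconfined: Δh_u = ΔV/(Sy·A) = 74000/(0.2 × 4.6 × 10^7) = 0.008043 m
Confined: Δh_c = ΔV/(S·A) = 74000/(5.5 × 10^-5 × 4.6 × 10^7) = 29.25 m

Δh_u ≈ 0.00804 m; Δh_c ≈ 29.2 m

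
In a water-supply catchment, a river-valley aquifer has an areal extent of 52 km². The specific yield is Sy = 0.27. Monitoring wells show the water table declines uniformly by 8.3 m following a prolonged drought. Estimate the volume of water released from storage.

A = 52 km² = 5.2 × 10^7 m²
ΔV = Sy × A × Δh = 0.27 × 5.2 × 10^7 m² × 8.3 m = 1.165 × 10^8 m³

ΔV ≈ 1.17 × 10^8 m³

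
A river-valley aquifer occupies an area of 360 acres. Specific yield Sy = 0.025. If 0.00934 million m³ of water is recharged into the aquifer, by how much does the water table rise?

A = 360 acres = 1.457 × 10^6 m²
ΔV = 0.00934 million m³ = 9340 m³
Δh = ΔV / (Sy × A) = 9340 m³ / (0.025 × 1.457 × 10^6 m²) = 0.2564 m

Δh ≈ 0.256 m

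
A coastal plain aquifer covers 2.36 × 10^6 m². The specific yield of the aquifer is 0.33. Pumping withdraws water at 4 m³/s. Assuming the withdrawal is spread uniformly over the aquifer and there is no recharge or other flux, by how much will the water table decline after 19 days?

Q = 4 m³/s = 3.456 × 10^5 m³/d
ΔV = Q × t = 3.456 × 10^5 m³/d × 19 d = 6.566 × 10^6 m³
Δh = ΔV / (Sy × A) = 6.566 × 10^6 / (0.33 × 2.36 × 10^6) = 8.431 m

Δh ≈ 8.43 m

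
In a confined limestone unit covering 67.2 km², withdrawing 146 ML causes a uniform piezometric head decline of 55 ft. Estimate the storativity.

A = 67.2 km² = 6.72 × 10^7 m²
Δh = 55 ft = 16.76 m
ΔV = 146 ML = 1.46 × 10^5 m³
S = ΔV / (A × Δh) = 1.46 × 10^5 m³ / (6.72 × 10^7 m² × 16.76 m) = 1.296 × 10^-4

S ≈ 1.3 × 10^-4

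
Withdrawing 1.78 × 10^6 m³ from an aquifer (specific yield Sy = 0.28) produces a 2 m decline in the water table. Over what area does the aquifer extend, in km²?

A ≈ 3.18 km²

A = ΔV / (Sy × Δh) = 1.78 × 10^6 / (0.28 × 2) = 3.179 × 10^6 m²
A = 3.179 × 10^6 m² = 3.179 km²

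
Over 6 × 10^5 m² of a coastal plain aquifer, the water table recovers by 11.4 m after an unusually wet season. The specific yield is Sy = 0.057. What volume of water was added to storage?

ΔV = Sy × A × Δh = 0.057 × 6 × 10^5 m² × 11.4 m = 3.899 × 10^5 m³

ΔV ≈ 3.9 × 10^5 m³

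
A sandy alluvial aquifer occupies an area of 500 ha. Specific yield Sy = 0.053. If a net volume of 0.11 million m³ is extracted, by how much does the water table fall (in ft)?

A = 500 ha = 5 × 10^6 m²
ΔV = 0.11 million m³ = 1.1 × 10^5 m³
Δh = ΔV / (Sy × A) = 1.1 × 10^5 m³ / (0.053 × 5 × 10^6 m²) = 0.4151 m
Δh = 0.4151 m = 1.362 ft

Δh ≈ 1.36 ft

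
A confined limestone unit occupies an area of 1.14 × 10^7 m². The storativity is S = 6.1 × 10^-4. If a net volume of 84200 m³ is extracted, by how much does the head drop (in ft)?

Δh = ΔV / (S × A) = 84200 m³ / (6.1 × 10^-4 × 1.14 × 10^7 m²) = 12.11 m
Δh = 12.11 m = 39.72 ft

Δh ≈ 39.7 ft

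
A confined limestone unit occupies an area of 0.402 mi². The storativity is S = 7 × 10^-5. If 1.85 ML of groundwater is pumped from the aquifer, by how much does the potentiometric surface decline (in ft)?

Δh ≈ 83.3 ft

A = 0.402 mi² = 1.041 × 10^6 m²
ΔV = 1.85 ML = 1850 m³
Δh = ΔV / (S × A) = 1850 m³ / (7 × 10^-5 × 1.041 × 10^6 m²) = 25.38 m
Δh = 25.38 m = 83.28 ft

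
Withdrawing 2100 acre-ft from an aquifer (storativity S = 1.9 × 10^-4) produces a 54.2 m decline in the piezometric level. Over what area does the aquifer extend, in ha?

A ≈ 25200 ha

ΔV = 2100 acre-ft = 2.59 × 10^6 m³
A = ΔV / (S × Δh) = 2.59 × 10^6 / (1.9 × 10^-4 × 54.2) = 2.515 × 10^8 m²
A = 2.515 × 10^8 m² = 25150 ha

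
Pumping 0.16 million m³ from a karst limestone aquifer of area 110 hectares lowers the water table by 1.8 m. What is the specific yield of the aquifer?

A = 110 hectares = 1.1 × 10^6 m²
ΔV = 0.16 million m³ = 1.6 × 10^5 m³
Sy = ΔV / (A × Δh) = 1.6 × 10^5 m³ / (1.1 × 10^6 m² × 1.8 m) = 0.08081

Sy ≈ 0.081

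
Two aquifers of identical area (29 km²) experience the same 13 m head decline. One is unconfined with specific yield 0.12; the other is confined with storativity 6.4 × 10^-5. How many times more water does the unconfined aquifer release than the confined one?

ΔV_u / ΔV_c ≈ 1880

A = 29 km² = 2.9 × 10^7 m²
Unconfined: ΔV_u = Sy × A × Δh = 0.12 × 2.9 × 10^7 × 13 = 4.524 × 10^7 m³
Confined: ΔV_c = S × A × Δh = 6.4 × 10^-5 × 2.9 × 10^7 × 13 = 24130 m³
Ratio = ΔV_u / ΔV_c = Sy / S = 0.12 / 6.4 × 10^-5 = 1875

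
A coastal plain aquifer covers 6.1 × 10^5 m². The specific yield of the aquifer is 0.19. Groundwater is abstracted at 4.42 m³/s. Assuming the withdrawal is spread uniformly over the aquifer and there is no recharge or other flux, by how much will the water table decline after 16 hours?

Δh ≈ 2.2 m

Q = 4.42 m³/s = 3.819 × 10^5 m³/d
t = 16 hours = 0.6667 d
ΔV = Q × t = 3.819 × 10^5 m³/d × 0.6667 d = 2.546 × 10^5 m³
Δh = ΔV / (Sy × A) = 2.546 × 10^5 / (0.19 × 6.1 × 10^5) = 2.197 m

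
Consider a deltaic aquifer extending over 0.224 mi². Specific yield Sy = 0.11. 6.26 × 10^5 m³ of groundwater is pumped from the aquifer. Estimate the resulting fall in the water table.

A = 0.224 mi² = 5.802 × 10^5 m²
Δh = ΔV / (Sy × A) = 6.26 × 10^5 m³ / (0.11 × 5.802 × 10^5 m²) = 9.809 m

Δh ≈ 9.81 m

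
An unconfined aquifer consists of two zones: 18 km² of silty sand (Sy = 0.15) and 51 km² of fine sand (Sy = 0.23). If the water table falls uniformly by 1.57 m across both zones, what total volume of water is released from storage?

ΔV ≈ 2.27 × 10^7 m³

A₁ = 18 km² = 1.8 × 10^7 m²; A₂ = 51 km² = 5.1 × 10^7 m²
ΔV₁ = 0.15 × 1.8 × 10^7 × 1.57 = 4.239 × 10^6 m³
ΔV₂ = 0.23 × 5.1 × 10^7 × 1.57 = 1.842 × 10^7 m³
ΔV = ΔV₁ + ΔV₂ = 2.266 × 10^7 m³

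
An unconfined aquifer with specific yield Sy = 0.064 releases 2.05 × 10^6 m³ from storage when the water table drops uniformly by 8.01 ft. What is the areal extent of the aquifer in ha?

A ≈ 1310 ha

Δh = 8.01 ft = 2.441 m
A = ΔV / (Sy × Δh) = 2.05 × 10^6 / (0.064 × 2.441) = 1.312 × 10^7 m²
A = 1.312 × 10^7 m² = 1312 ha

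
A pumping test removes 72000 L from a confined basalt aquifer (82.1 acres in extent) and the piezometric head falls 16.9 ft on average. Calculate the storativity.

S ≈ 4.2 × 10^-5

A = 82.1 acres = 3.322 × 10^5 m²
Δh = 16.9 ft = 5.151 m
ΔV = 72000 L = 72 m³
S = ΔV / (A × Δh) = 72 m³ / (3.322 × 10^5 m² × 5.151 m) = 4.207 × 10^-5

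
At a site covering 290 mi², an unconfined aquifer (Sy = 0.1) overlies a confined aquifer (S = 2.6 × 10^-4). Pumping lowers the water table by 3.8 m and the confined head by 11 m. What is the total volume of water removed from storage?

A = 290 mi² = 7.511 × 10^8 m²
Unconfined: ΔV_u = Sy × A × Δh_u = 0.1 × 7.511 × 10^8 × 3.8 = 2.854 × 10^8 m³
Confined: ΔV_c = S × A × Δh_c = 2.6 × 10^-4 × 7.511 × 10^8 × 11 = 2.148 × 10^6 m³
Total ΔV = 2.854 × 10^8 + 2.148 × 10^6 = 2.876 × 10^8 m³

ΔV ≈ 2.88 × 10^8 m³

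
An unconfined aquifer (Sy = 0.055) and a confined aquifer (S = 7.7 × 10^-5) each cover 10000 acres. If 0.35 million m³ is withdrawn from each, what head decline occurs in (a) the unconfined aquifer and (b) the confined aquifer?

A = 10000 acres = 4.047 × 10^7 m²
ΔV = 0.35 million m³ = 3.5 × 10^5 m³
Unconfined: Δh_u = ΔV/(Sy·A) = 3.5 × 10^5/(0.055 × 4.047 × 10^7) = 0.1572 m
Confined: Δh_c = ΔV/(S·A) = 3.5 × 10^5/(7.7 × 10^-5 × 4.047 × 10^7) = 112.3 m

Δh_u ≈ 0.157 m; Δh_c ≈ 112 m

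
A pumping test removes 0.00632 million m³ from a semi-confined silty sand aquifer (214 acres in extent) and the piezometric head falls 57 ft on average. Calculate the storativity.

S ≈ 4.2 × 10^-4

A = 214 acres = 8.66 × 10^5 m²
Δh = 57 ft = 17.37 m
ΔV = 0.00632 million m³ = 6320 m³
S = ΔV / (A × Δh) = 6320 m³ / (8.66 × 10^5 m² × 17.37 m) = 4.2 × 10^-4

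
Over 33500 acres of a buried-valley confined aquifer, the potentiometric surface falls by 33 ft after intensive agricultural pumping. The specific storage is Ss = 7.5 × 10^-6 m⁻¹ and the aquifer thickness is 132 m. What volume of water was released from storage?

ΔV ≈ 1.35 × 10^6 m³

S = Ss × b = 7.5 × 10^-6 m⁻¹ × 132 m = 9.9 × 10^-4
A = 33500 acres = 1.356 × 10^8 m²
Δh = 33 ft = 10.06 m
ΔV = S × A × Δh = 9.9 × 10^-4 × 1.356 × 10^8 m² × 10.06 m = 1.35 × 10^6 m³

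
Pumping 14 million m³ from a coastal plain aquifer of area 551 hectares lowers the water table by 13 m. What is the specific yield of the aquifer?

Sy ≈ 0.2

A = 551 hectares = 5.51 × 10^6 m²
ΔV = 14 million m³ = 1.4 × 10^7 m³
Sy = ΔV / (A × Δh) = 1.4 × 10^7 m³ / (5.51 × 10^6 m² × 13 m) = 0.1954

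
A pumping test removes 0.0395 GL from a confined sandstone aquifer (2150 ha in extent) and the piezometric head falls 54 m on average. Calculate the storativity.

S ≈ 3.4 × 10^-5

A = 2150 ha = 2.15 × 10^7 m²
ΔV = 0.0395 GL = 39500 m³
S = ΔV / (A × Δh) = 39500 m³ / (2.15 × 10^7 m² × 54 m) = 3.402 × 10^-5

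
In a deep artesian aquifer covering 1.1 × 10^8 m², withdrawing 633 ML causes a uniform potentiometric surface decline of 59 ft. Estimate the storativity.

Δh = 59 ft = 17.98 m
ΔV = 633 ML = 6.33 × 10^5 m³
S = ΔV / (A × Δh) = 6.33 × 10^5 m³ / (1.1 × 10^8 m² × 17.98 m) = 3.2 × 10^-4

S ≈ 3.2 × 10^-4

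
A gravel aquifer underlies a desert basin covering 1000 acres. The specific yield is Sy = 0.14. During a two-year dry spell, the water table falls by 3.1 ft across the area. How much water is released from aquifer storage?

A = 1000 acres = 4.047 × 10^6 m²
Δh = 3.1 ft = 0.9449 m
ΔV = Sy × A × Δh = 0.14 × 4.047 × 10^6 m² × 0.9449 m = 5.353 × 10^5 m³

ΔV ≈ 5.35 × 10^5 m³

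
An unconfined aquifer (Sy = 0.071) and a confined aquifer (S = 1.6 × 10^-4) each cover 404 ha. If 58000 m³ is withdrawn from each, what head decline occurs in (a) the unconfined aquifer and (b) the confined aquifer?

Δh_u ≈ 0.202 m; Δh_c ≈ 89.7 m

A = 404 ha = 4.04 × 10^6 m²
Unconfined: Δh_u = ΔV/(Sy·A) = 58000/(0.071 × 4.04 × 10^6) = 0.2022 m
Confined: Δh_c = ΔV/(S·A) = 58000/(1.6 × 10^-4 × 4.04 × 10^6) = 89.73 m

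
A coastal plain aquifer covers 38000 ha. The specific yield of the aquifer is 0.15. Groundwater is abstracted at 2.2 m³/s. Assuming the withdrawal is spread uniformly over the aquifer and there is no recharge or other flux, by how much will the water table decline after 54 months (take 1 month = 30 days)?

A = 38000 ha = 3.8 × 10^8 m²
Q = 2.2 m³/s = 1.901 × 10^5 m³/d
t = 54 months = 1620 d
ΔV = Q × t = 1.901 × 10^5 m³/d × 1620 d = 3.079 × 10^8 m³
Δh = ΔV / (Sy × A) = 3.079 × 10^8 / (0.15 × 3.8 × 10^8) = 5.402 m

Δh ≈ 5.4 m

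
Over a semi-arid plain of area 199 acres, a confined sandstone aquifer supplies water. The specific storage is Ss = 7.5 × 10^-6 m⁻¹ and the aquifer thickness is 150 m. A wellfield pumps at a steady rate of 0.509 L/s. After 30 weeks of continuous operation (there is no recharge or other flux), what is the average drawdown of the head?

S = Ss × b = 7.5 × 10^-6 m⁻¹ × 150 m = 1.125 × 10^-3
A = 199 acres = 8.053 × 10^5 m²
Q = 0.509 L/s = 43.98 m³/d
t = 30 weeks = 210 d
ΔV = Q × t = 43.98 m³/d × 210 d = 9235 m³
Δh = ΔV / (S × A) = 9235 / (0.001125 × 8.053 × 10^5) = 10.19 m

Δh ≈ 10.2 m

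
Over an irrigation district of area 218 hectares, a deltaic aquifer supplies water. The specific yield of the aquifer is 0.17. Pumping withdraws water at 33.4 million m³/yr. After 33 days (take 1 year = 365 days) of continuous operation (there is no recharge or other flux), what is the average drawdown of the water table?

A = 218 hectares = 2.18 × 10^6 m²
Q = 33.4 million m³/yr = 91510 m³/d
ΔV = Q × t = 91510 m³/d × 33 d = 3.02 × 10^6 m³
Δh = ΔV / (Sy × A) = 3.02 × 10^6 / (0.17 × 2.18 × 10^6) = 8.148 m

Δh ≈ 8.15 m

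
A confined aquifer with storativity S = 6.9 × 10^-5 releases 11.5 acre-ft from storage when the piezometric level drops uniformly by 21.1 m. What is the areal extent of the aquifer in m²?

ΔV = 11.5 acre-ft = 14190 m³
A = ΔV / (S × Δh) = 14190 / (6.9 × 10^-5 × 21.1) = 9.743 × 10^6 m²

A ≈ 9.74 × 10^6 m²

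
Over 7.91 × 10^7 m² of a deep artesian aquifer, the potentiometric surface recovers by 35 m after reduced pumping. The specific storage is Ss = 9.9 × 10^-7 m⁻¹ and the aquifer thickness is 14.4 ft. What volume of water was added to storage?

b = 14.4 ft = 4.389 m
S = Ss × b = 9.9 × 10^-7 m⁻¹ × 4.389 m = 4.345 × 10^-6
ΔV = S × A × Δh = 4.345 × 10^-6 × 7.91 × 10^7 m² × 35 m = 12030 m³

ΔV ≈ 12000 m³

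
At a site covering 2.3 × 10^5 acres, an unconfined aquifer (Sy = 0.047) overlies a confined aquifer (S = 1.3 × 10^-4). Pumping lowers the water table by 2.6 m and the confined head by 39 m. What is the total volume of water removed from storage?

A = 2.3 × 10^5 acres = 9.308 × 10^8 m²
Unconfined: ΔV_u = Sy × A × Δh_u = 0.047 × 9.308 × 10^8 × 2.6 = 1.137 × 10^8 m³
Confined: ΔV_c = S × A × Δh_c = 1.3 × 10^-4 × 9.308 × 10^8 × 39 = 4.719 × 10^6 m³
Total ΔV = 1.137 × 10^8 + 4.719 × 10^6 = 1.185 × 10^8 m³

ΔV ≈ 1.18 × 10^8 m³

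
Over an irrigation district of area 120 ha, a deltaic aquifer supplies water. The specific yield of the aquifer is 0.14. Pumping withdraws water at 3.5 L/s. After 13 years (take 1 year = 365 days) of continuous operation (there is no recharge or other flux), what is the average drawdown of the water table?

A = 120 ha = 1.2 × 10^6 m²
Q = 3.5 L/s = 302.4 m³/d
t = 13 years = 4745 d
ΔV = Q × t = 302.4 m³/d × 4745 d = 1.435 × 10^6 m³
Δh = ΔV / (Sy × A) = 1.435 × 10^6 / (0.14 × 1.2 × 10^6) = 8.541 m

Δh ≈ 8.54 m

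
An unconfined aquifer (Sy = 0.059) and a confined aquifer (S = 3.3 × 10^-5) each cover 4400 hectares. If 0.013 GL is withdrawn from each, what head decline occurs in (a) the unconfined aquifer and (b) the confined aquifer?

Δh_u ≈ 0.00501 m; Δh_c ≈ 8.95 m

A = 4400 hectares = 4.4 × 10^7 m²
ΔV = 0.013 GL = 13000 m³
Unconfined: Δh_u = ΔV/(Sy·A) = 13000/(0.059 × 4.4 × 10^7) = 0.005008 m
Confined: Δh_c = ΔV/(S·A) = 13000/(3.3 × 10^-5 × 4.4 × 10^7) = 8.953 m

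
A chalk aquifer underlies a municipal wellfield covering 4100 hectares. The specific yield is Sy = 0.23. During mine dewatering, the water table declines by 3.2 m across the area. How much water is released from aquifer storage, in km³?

A = 4100 hectares = 4.1 × 10^7 m²
ΔV = Sy × A × Δh = 0.23 × 4.1 × 10^7 m² × 3.2 m = 3.018 × 10^7 m³
ΔV = 3.018 × 10^7 m³ = 0.03018 km³

ΔV ≈ 0.0302 km³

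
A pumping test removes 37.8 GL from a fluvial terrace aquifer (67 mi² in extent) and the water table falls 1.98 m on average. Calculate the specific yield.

Sy ≈ 0.11

A = 67 mi² = 1.735 × 10^8 m²
ΔV = 37.8 GL = 3.78 × 10^7 m³
Sy = ΔV / (A × Δh) = 3.78 × 10^7 m³ / (1.735 × 10^8 m² × 1.98 m) = 0.11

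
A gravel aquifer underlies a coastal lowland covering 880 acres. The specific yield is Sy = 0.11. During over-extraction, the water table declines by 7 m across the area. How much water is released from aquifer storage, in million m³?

A = 880 acres = 3.561 × 10^6 m²
ΔV = Sy × A × Δh = 0.11 × 3.561 × 10^6 m² × 7 m = 2.742 × 10^6 m³
ΔV = 2.742 × 10^6 m³ = 2.742 million m³

ΔV ≈ 2.74 million m³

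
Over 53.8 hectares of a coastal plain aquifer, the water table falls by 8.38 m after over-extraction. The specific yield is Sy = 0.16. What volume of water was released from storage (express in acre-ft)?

A = 53.8 hectares = 5.38 × 10^5 m²
ΔV = Sy × A × Δh = 0.16 × 5.38 × 10^5 m² × 8.38 m = 7.214 × 10^5 m³
ΔV = 7.214 × 10^5 m³ = 584.8 acre-ft

ΔV ≈ 585 acre-ft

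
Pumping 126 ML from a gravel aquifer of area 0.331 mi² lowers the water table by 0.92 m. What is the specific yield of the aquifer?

Sy ≈ 0.16

A = 0.331 mi² = 8.573 × 10^5 m²
ΔV = 126 ML = 1.26 × 10^5 m³
Sy = ΔV / (A × Δh) = 1.26 × 10^5 m³ / (8.573 × 10^5 m² × 0.92 m) = 0.1598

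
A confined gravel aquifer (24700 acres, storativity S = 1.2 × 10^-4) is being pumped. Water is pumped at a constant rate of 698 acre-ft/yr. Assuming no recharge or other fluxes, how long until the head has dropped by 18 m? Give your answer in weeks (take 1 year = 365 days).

t ≈ 13.1 weeks

A = 24700 acres = 9.996 × 10^7 m²
ΔV = S × A × Δh = 1.2 × 10^-4 × 9.996 × 10^7 × 18 = 2.159 × 10^5 m³
Q = 698 acre-ft/yr = 2359 m³/d
t = ΔV / Q = 2.159 × 10^5 m³ / 2359 m³/d = 91.53 d
t = 91.53 d ≈ 13.08 weeks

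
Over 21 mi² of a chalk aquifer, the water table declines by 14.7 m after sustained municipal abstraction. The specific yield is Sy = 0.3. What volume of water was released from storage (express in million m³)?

A = 21 mi² = 5.439 × 10^7 m²
ΔV = Sy × A × Δh = 0.3 × 5.439 × 10^7 m² × 14.7 m = 2.399 × 10^8 m³
ΔV = 2.399 × 10^8 m³ = 239.9 million m³

ΔV ≈ 240 million m³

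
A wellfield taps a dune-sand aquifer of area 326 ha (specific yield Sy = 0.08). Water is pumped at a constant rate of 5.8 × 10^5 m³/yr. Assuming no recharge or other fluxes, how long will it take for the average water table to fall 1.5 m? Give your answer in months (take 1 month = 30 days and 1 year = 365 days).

A = 326 ha = 3.26 × 10^6 m²
ΔV = Sy × A × Δh = 0.08 × 3.26 × 10^6 × 1.5 = 3.912 × 10^5 m³
Q = 5.8 × 10^5 m³/yr = 1589 m³/d
t = ΔV / Q = 3.912 × 10^5 m³ / 1589 m³/d = 246.2 d
t = 246.2 d ≈ 8.206 months

t ≈ 8.21 months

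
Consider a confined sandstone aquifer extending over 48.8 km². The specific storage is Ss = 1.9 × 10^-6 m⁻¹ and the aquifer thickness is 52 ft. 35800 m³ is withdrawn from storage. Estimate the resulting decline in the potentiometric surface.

b = 52 ft = 15.85 m
S = Ss × b = 1.9 × 10^-6 m⁻¹ × 15.85 m = 3.011 × 10^-5
A = 48.8 km² = 4.88 × 10^7 m²
Δh = ΔV / (S × A) = 35800 m³ / (3.011 × 10^-5 × 4.88 × 10^7 m²) = 24.36 m

Δh ≈ 24.4 m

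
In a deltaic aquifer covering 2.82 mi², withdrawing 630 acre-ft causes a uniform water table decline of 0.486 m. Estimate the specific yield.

Sy ≈ 0.22

A = 2.82 mi² = 7.304 × 10^6 m²
ΔV = 630 acre-ft = 7.771 × 10^5 m³
Sy = ΔV / (A × Δh) = 7.771 × 10^5 m³ / (7.304 × 10^6 m² × 0.486 m) = 0.2189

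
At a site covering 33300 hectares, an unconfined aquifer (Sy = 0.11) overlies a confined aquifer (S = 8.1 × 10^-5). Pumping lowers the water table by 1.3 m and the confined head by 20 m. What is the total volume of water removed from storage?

A = 33300 hectares = 3.33 × 10^8 m²
Unconfined: ΔV_u = Sy × A × Δh_u = 0.11 × 3.33 × 10^8 × 1.3 = 4.762 × 10^7 m³
Confined: ΔV_c = S × A × Δh_c = 8.1 × 10^-5 × 3.33 × 10^8 × 20 = 5.395 × 10^5 m³
Total ΔV = 4.762 × 10^7 + 5.395 × 10^5 = 4.816 × 10^7 m³

ΔV ≈ 4.82 × 10^7 m³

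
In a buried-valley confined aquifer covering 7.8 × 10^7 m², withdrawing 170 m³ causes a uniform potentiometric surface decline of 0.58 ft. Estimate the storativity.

S ≈ 1.2 × 10^-5

Δh = 0.58 ft = 0.1768 m
S = ΔV / (A × Δh) = 170 m³ / (7.8 × 10^7 m² × 0.1768 m) = 1.233 × 10^-5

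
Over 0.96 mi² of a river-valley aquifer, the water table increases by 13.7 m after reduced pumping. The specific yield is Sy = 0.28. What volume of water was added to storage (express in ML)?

A = 0.96 mi² = 2.486 × 10^6 m²
ΔV = Sy × A × Δh = 0.28 × 2.486 × 10^6 m² × 13.7 m = 9.538 × 10^6 m³
ΔV = 9.538 × 10^6 m³ = 9538 ML

ΔV ≈ 9540 ML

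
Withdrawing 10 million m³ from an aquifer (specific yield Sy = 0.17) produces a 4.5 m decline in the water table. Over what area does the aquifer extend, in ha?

A ≈ 1310 ha

ΔV = 10 million m³ = 1 × 10^7 m³
A = ΔV / (Sy × Δh) = 1 × 10^7 / (0.17 × 4.5) = 1.307 × 10^7 m²
A = 1.307 × 10^7 m² = 1307 ha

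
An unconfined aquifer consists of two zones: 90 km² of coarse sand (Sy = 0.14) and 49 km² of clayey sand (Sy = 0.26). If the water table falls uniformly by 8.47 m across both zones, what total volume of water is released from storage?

ΔV ≈ 2.15 × 10^8 m³

A₁ = 90 km² = 9 × 10^7 m²; A₂ = 49 km² = 4.9 × 10^7 m²
ΔV₁ = 0.14 × 9 × 10^7 × 8.47 = 1.067 × 10^8 m³
ΔV₂ = 0.26 × 4.9 × 10^7 × 8.47 = 1.079 × 10^8 m³
ΔV = ΔV₁ + ΔV₂ = 2.146 × 10^8 m³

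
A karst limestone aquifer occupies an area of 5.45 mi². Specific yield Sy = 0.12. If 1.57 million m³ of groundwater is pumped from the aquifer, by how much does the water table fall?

A = 5.45 mi² = 1.412 × 10^7 m²
ΔV = 1.57 million m³ = 1.57 × 10^6 m³
Δh = ΔV / (Sy × A) = 1.57 × 10^6 m³ / (0.12 × 1.412 × 10^7 m²) = 0.9269 m

Δh ≈ 0.927 m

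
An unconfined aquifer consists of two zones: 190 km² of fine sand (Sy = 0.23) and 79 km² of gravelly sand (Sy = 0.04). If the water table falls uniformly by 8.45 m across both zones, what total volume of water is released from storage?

ΔV ≈ 3.96 × 10^8 m³

A₁ = 190 km² = 1.9 × 10^8 m²; A₂ = 79 km² = 7.9 × 10^7 m²
ΔV₁ = 0.23 × 1.9 × 10^8 × 8.45 = 3.693 × 10^8 m³
ΔV₂ = 0.04 × 7.9 × 10^7 × 8.45 = 2.67 × 10^7 m³
ΔV = ΔV₁ + ΔV₂ = 3.96 × 10^8 m³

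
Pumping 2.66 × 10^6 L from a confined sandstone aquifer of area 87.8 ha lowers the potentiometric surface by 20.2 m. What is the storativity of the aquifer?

S ≈ 1.5 × 10^-4

A = 87.8 ha = 8.78 × 10^5 m²
ΔV = 2.66 × 10^6 L = 2660 m³
S = ΔV / (A × Δh) = 2660 m³ / (8.78 × 10^5 m² × 20.2 m) = 1.5 × 10^-4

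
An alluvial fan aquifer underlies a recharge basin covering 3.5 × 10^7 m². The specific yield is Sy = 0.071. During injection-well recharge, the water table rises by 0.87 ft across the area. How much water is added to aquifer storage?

Δh = 0.87 ft = 0.2652 m
ΔV = Sy × A × Δh = 0.071 × 3.5 × 10^7 m² × 0.2652 m = 6.59 × 10^5 m³

ΔV ≈ 6.59 × 10^5 m³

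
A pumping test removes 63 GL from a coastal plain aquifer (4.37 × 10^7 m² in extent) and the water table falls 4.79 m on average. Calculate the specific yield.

ΔV = 63 GL = 6.3 × 10^7 m³
Sy = ΔV / (A × Δh) = 6.3 × 10^7 m³ / (4.37 × 10^7 m² × 4.79 m) = 0.301

Sy ≈ 0.3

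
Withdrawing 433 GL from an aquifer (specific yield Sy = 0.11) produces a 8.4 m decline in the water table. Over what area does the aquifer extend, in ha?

A ≈ 46900 ha

ΔV = 433 GL = 4.33 × 10^8 m³
A = ΔV / (Sy × Δh) = 4.33 × 10^8 / (0.11 × 8.4) = 4.686 × 10^8 m²
A = 4.686 × 10^8 m² = 46860 ha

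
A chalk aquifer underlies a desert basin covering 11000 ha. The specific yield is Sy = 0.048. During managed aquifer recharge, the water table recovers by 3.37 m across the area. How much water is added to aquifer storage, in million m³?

ΔV ≈ 17.8 million m³

A = 11000 ha = 1.1 × 10^8 m²
ΔV = Sy × A × Δh = 0.048 × 1.1 × 10^8 m² × 3.37 m = 1.779 × 10^7 m³
ΔV = 1.779 × 10^7 m³ = 17.79 million m³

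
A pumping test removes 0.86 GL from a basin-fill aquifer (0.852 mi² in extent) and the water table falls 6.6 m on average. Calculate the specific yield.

A = 0.852 mi² = 2.207 × 10^6 m²
ΔV = 0.86 GL = 8.6 × 10^5 m³
Sy = ΔV / (A × Δh) = 8.6 × 10^5 m³ / (2.207 × 10^6 m² × 6.6 m) = 0.05905

Sy ≈ 0.059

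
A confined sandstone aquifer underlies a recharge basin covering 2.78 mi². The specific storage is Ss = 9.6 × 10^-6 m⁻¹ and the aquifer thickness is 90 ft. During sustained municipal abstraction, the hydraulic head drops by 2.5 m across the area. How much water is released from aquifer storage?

b = 90 ft = 27.43 m
S = Ss × b = 9.6 × 10^-6 m⁻¹ × 27.43 m = 2.633 × 10^-4
A = 2.78 mi² = 7.2 × 10^6 m²
ΔV = S × A × Δh = 2.633 × 10^-4 × 7.2 × 10^6 m² × 2.5 m = 4740 m³

ΔV ≈ 4740 m³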